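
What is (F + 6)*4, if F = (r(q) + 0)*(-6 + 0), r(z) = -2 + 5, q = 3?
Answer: -48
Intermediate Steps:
r(z) = 3
F = -18 (F = (3 + 0)*(-6 + 0) = 3*(-6) = -18)
(F + 6)*4 = (-18 + 6)*4 = -12*4 = -48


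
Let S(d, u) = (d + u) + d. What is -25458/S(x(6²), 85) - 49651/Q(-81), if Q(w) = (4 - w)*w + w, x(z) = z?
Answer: -169545221/1093662 ≈ -155.03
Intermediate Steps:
S(d, u) = u + 2*d
Q(w) = w + w*(4 - w) (Q(w) = w*(4 - w) + w = w + w*(4 - w))
-25458/S(x(6²), 85) - 49651/Q(-81) = -25458/(85 + 2*6²) - 49651*(-1/(81*(5 - 1*(-81)))) = -25458/(85 + 2*36) - 49651*(-1/(81*(5 + 81))) = -25458/(85 + 72) - 49651/((-81*86)) = -25458/157 - 49651/(-6966) = -25458*1/157 - 49651*(-1/6966) = -25458/157 + 49651/6966 = -169545221/1093662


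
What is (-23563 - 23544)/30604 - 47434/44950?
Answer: -1784564893/687824900 ≈ -2.5945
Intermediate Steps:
(-23563 - 23544)/30604 - 47434/44950 = -47107*1/30604 - 47434*1/44950 = -47107/30604 - 23717/22475 = -1784564893/687824900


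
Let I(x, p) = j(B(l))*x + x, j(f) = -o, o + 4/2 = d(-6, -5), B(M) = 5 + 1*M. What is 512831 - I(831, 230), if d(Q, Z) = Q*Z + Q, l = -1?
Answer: 530282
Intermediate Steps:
d(Q, Z) = Q + Q*Z
B(M) = 5 + M
o = 22 (o = -2 - 6*(1 - 5) = -2 - 6*(-4) = -2 + 24 = 22)
j(f) = -22 (j(f) = -1*22 = -22)
I(x, p) = -21*x (I(x, p) = -22*x + x = -21*x)
512831 - I(831, 230) = 512831 - (-21)*831 = 512831 - 1*(-17451) = 512831 + 17451 = 530282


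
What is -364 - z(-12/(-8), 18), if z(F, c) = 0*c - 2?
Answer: -362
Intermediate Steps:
z(F, c) = -2 (z(F, c) = 0 - 2 = -2)
-364 - z(-12/(-8), 18) = -364 - 1*(-2) = -364 + 2 = -362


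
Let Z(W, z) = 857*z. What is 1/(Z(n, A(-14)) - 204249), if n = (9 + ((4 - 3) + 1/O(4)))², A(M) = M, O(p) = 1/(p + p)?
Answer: -1/216247 ≈ -4.6243e-6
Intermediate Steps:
O(p) = 1/(2*p)
n = 324 (n = (9 + ((4 - 3) + 1/((½)/4)))² = (9 + (1 + 1/((½)*(¼))))² = (9 + (1 + 1/(⅛)))² = (9 + (1 + 8))² = (9 + 9)² = 18² = 324)
1/(Z(n, A(-14)) - 204249) = 1/(857*(-14) - 204249) = 1/(-11998 - 204249) = 1/(-216247) = -1/216247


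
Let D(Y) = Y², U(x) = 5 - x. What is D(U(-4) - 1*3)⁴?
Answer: 1679616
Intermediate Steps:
D(U(-4) - 1*3)⁴ = (((5 - 1*(-4)) - 1*3)²)⁴ = (((5 + 4) - 3)²)⁴ = ((9 - 3)²)⁴ = (6²)⁴ = 36⁴ = 1679616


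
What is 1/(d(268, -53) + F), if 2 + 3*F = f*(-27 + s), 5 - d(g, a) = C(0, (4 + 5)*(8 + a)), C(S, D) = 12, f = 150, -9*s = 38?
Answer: -9/14119 ≈ -0.00063744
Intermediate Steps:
s = -38/9 (s = -⅑*38 = -38/9 ≈ -4.2222)
d(g, a) = -7 (d(g, a) = 5 - 1*12 = 5 - 12 = -7)
F = -14056/9 (F = -⅔ + (150*(-27 - 38/9))/3 = -⅔ + (150*(-281/9))/3 = -⅔ + (⅓)*(-14050/3) = -⅔ - 14050/9 = -14056/9 ≈ -1561.8)
1/(d(268, -53) + F) = 1/(-7 - 14056/9) = 1/(-14119/9) = -9/14119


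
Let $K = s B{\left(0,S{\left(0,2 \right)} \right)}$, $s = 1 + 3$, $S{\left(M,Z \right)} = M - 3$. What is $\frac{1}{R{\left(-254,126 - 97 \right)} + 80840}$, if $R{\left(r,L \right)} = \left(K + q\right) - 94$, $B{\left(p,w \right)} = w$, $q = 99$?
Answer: $\frac{1}{80833} \approx 1.2371 \cdot 10^{-5}$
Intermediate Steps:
$S{\left(M,Z \right)} = -3 + M$
$s = 4$
$K = -12$ ($K = 4 \left(-3 + 0\right) = 4 \left(-3\right) = -12$)
$R{\left(r,L \right)} = -7$ ($R{\left(r,L \right)} = \left(-12 + 99\right) - 94 = 87 - 94 = -7$)
$\frac{1}{R{\left(-254,126 - 97 \right)} + 80840} = \frac{1}{-7 + 80840} = \frac{1}{80833}$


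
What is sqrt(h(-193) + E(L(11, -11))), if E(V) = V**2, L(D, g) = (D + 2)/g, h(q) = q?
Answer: 12*I*sqrt(161)/11 ≈ 13.842*I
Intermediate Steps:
L(D, g) = (2 + D)/g
sqrt(h(-193) + E(L(11, -11))) = sqrt(-193 + ((2 + 11)/(-11))**2) = sqrt(-193 + (-1/11*13)**2) = sqrt(-193 + (-13/11)**2) = sqrt(-193 + 169/121) = sqrt(-23184/121) = 12*I*sqrt(161)/11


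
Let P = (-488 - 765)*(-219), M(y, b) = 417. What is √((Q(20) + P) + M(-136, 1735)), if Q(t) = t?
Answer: 2*√68711 ≈ 524.26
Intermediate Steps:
P = 274407 (P = -1253*(-219) = 274407)
√((Q(20) + P) + M(-136, 1735)) = √((20 + 274407) + 417) = √(274427 + 417) = √274844 = 2*√68711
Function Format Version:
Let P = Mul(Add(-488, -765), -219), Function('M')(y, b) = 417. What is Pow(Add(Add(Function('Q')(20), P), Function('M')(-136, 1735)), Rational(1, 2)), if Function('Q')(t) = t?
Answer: Mul(2, Pow(68711, Rational(1, 2))) ≈ 524.26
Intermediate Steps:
P = 274407 (P = Mul(-1253, -219) = 274407)
Pow(Add(Add(Function('Q')(20), P), Function('M')(-136, 1735)), Rational(1, 2)) = Pow(Add(Add(20, 274407), 417), Rational(1, 2)) = Pow(Add(274427, 417), Rational(1, 2)) = Pow(274844, Rational(1, 2)) = Mul(2, Pow(68711, Rational(1, 2)))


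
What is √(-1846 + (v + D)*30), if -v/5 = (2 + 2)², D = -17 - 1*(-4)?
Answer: 2*I*√1159 ≈ 68.088*I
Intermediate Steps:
D = -13 (D = -17 + 4 = -13)
v = -80 (v = -5*(2 + 2)² = -5*4² = -5*16 = -80)
√(-1846 + (v + D)*30) = √(-1846 + (-80 - 13)*30) = √(-1846 - 93*30) = √(-1846 - 2790) = √(-4636) = 2*I*√1159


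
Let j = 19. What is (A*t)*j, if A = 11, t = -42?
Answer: -8778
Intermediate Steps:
(A*t)*j = (11*(-42))*19 = -462*19 = -8778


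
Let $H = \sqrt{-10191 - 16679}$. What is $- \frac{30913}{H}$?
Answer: $\frac{30913 i \sqrt{26870}}{26870} \approx 188.58 i$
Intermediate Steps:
$H = i \sqrt{26870}$ ($H = \sqrt{-26870} = i \sqrt{26870} \approx 163.92 i$)
$- \frac{30913}{H} = - \frac{30913}{i \sqrt{26870}} = - 30913 \left(- \frac{i \sqrt{26870}}{26870}\right) = \frac{30913 i \sqrt{26870}}{26870}$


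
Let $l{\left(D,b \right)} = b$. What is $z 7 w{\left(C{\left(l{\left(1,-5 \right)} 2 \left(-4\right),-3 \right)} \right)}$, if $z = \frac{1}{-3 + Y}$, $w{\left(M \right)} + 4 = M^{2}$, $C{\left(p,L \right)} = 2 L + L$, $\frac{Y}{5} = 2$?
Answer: $77$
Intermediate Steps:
$Y = 10$ ($Y = 5 \cdot 2 = 10$)
$C{\left(p,L \right)} = 3 L$
$w{\left(M \right)} = -4 + M^{2}$
$z = \frac{1}{7}$ ($z = \frac{1}{-3 + 10} = \frac{1}{7} \approx 0.14286$)
$z 7 w{\left(C{\left(l{\left(1,-5 \right)} 2 \left(-4\right),-3 \right)} \right)} = \frac{1}{7} \cdot 7 \left(-4 + \left(3 \left(-3\right)\right)^{2}\right) = 1 \left(-4 + \left(-9\right)^{2}\right) = 1 \left(-4 + 81\right) = 1 \cdot 77 = 77$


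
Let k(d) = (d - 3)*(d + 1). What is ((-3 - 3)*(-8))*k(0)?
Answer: -144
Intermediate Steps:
k(d) = (1 + d)*(-3 + d) (k(d) = (-3 + d)*(1 + d) = (1 + d)*(-3 + d))
((-3 - 3)*(-8))*k(0) = ((-3 - 3)*(-8))*(-3 + 0² - 2*0) = (-6*(-8))*(-3 + 0 + 0) = 48*(-3) = -144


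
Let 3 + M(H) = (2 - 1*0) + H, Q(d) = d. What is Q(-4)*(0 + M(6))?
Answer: -20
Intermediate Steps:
M(H) = -1 + H (M(H) = -3 + ((2 - 1*0) + H) = -3 + ((2 + 0) + H) = -3 + (2 + H) = -1 + H)
Q(-4)*(0 + M(6)) = -4*(0 + (-1 + 6)) = -4*(0 + 5) = -4*5 = -20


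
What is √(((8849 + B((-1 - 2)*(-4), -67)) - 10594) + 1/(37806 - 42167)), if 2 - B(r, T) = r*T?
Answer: 2*I*√91113305/623 ≈ 30.643*I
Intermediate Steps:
B(r, T) = 2 - T*r (B(r, T) = 2 - r*T = 2 - T*r)
√(((8849 + B((-1 - 2)*(-4), -67)) - 10594) + 1/(37806 - 42167)) = √(((8849 + (2 - 1*(-67)*(-1 - 2)*(-4))) - 10594) + 1/(37806 - 42167)) = √(((8849 + (2 - 1*(-67)*(-3*(-4)))) - 10594) + 1/(-4361)) = √(((8849 + (2 - 1*(-67)*12)) - 10594) - 1/4361) = √(((8849 + (2 + 804)) - 10594) - 1/4361) = √(((8849 + 806) - 10594) - 1/4361) = √((9655 - 10594) - 1/4361) = √(-939 - 1/4361) = √(-4094980/4361) = 2*I*√91113305/623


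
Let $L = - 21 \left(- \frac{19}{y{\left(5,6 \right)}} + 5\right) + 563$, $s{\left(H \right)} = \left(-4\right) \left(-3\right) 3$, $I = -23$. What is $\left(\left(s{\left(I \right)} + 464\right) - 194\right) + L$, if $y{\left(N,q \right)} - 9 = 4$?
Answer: $\frac{10331}{13} \approx 794.69$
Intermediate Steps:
$y{\left(N,q \right)} = 13$ ($y{\left(N,q \right)} = 9 + 4 = 13$)
$s{\left(H \right)} = 36$ ($s{\left(H \right)} = 12 \cdot 3 = 36$)
$L = \frac{6353}{13}$ ($L = - 21 \left(- \frac{19}{13} + 5\right) + 563 = \left(-21\right) \frac{46}{13} + 563 = - \frac{966}{13} + 563 = \frac{6353}{13} \approx 488.69$)
$\left(\left(s{\left(I \right)} + 464\right) - 194\right) + L = \left(\left(36 + 464\right) - 194\right) + \frac{6353}{13} = \left(500 - 194\right) + \frac{6353}{13} = 306 + \frac{6353}{13} = \frac{10331}{13}$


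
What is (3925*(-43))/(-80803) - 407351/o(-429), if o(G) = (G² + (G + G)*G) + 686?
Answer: 60385156122/44668625627 ≈ 1.3518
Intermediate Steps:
o(G) = 686 + 3*G² (o(G) = (G² + (2*G)*G) + 686 = (G² + 2*G²) + 686 = 3*G² + 686 = 686 + 3*G²)
(3925*(-43))/(-80803) - 407351/o(-429) = (3925*(-43))/(-80803) - 407351/(686 + 3*(-429)²) = -168775*(-1/80803) - 407351/(686 + 3*184041) = 168775/80803 - 407351/(686 + 552123) = 168775/80803 - 407351/552809 = 60385156122/44668625627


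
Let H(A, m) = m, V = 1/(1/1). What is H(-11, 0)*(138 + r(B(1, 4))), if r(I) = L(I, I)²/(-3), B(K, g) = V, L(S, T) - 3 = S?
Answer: 0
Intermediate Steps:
L(S, T) = 3 + S
V = 1 (V = 1/1 = 1)
B(K, g) = 1
r(I) = -(3 + I)²/3 (r(I) = (3 + I)²/(-3) = (3 + I)²*(-⅓) = -(3 + I)²/3)
H(-11, 0)*(138 + r(B(1, 4))) = 0*(138 - (3 + 1)²/3) = 0*(138 - ⅓*4²) = 0*(138 - ⅓*16) = 0*(138 - 16/3) = 0*(398/3) = 0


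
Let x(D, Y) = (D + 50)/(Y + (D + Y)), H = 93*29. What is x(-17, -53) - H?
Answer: -110588/41 ≈ -2697.3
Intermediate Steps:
H = 2697
x(D, Y) = (50 + D)/(D + 2*Y)
x(-17, -53) - H = (50 - 17)/(-17 + 2*(-53)) - 1*2697 = 33/(-17 - 106) - 2697 = 33/(-123) - 2697 = -1/123*33 - 2697 = -11/41 - 2697 = -110588/41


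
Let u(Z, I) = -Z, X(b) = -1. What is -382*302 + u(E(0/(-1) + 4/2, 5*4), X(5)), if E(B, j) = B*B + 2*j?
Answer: -115408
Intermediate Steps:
E(B, j) = B**2 + 2*j
-382*302 + u(E(0/(-1) + 4/2, 5*4), X(5)) = -382*302 - ((0/(-1) + 4/2)**2 + 2*(5*4)) = -115364 - ((0*(-1) + 4*(1/2))**2 + 2*20) = -115364 - ((0 + 2)**2 + 40) = -115364 - (2**2 + 40) = -115364 - (4 + 40) = -115364 - 1*44 = -115364 - 44 = -115408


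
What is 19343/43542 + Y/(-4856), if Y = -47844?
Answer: 136072066/13214997 ≈ 10.297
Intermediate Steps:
19343/43542 + Y/(-4856) = 19343/43542 - 47844/(-4856) = 19343*(1/43542) - 47844*(-1/4856) = 19343/43542 + 11961/1214 = 136072066/13214997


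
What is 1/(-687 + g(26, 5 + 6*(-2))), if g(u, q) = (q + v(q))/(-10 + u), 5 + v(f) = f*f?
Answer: -16/10955 ≈ -0.0014605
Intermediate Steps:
v(f) = -5 + f² (v(f) = -5 + f*f = -5 + f²)
g(u, q) = (-5 + q + q²)/(-10 + u) (g(u, q) = (q + (-5 + q²))/(-10 + u) = (-5 + q + q²)/(-10 + u))
1/(-687 + g(26, 5 + 6*(-2))) = 1/(-687 + (-5 + (5 + 6*(-2)) + (5 + 6*(-2))²)/(-10 + 26)) = 1/(-687 + (-5 + (5 - 12) + (5 - 12)²)/16) = 1/(-687 + (-5 - 7 + (-7)²)/16) = 1/(-687 + (-5 - 7 + 49)/16) = 1/(-687 + (1/16)*37) = 1/(-687 + 37/16) = 1/(-10955/16) = -16/10955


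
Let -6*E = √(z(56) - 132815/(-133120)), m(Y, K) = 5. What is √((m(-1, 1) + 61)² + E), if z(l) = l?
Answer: √(1696121856 - 78*√39455182)/624 ≈ 65.990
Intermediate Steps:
E = -√39455182/4992 (E = -√(56 - 132815/(-133120))/6 = -√(56 - 132815*(-1/133120))/6 = -√(56 + 26563/26624)/6 = -√39455182/4992 ≈ -1.2583)
√((m(-1, 1) + 61)² + E) = √((5 + 61)² - √39455182/4992) = √(66² - √39455182/4992) = √(4356 - √39455182/4992)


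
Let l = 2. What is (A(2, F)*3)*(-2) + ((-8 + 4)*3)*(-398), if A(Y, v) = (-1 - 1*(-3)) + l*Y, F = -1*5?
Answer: 4740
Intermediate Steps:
F = -5
A(Y, v) = 2 + 2*Y (A(Y, v) = (-1 - 1*(-3)) + 2*Y = (-1 + 3) + 2*Y = 2 + 2*Y)
(A(2, F)*3)*(-2) + ((-8 + 4)*3)*(-398) = ((2 + 2*2)*3)*(-2) + ((-8 + 4)*3)*(-398) = ((2 + 4)*3)*(-2) - 4*3*(-398) = (6*3)*(-2) - 12*(-398) = 18*(-2) + 4776 = -36 + 4776 = 4740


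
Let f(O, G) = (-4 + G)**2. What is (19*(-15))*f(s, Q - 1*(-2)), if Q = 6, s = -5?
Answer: -4560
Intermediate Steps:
(19*(-15))*f(s, Q - 1*(-2)) = (19*(-15))*(-4 + (6 - 1*(-2)))**2 = -285*(-4 + (6 + 2))**2 = -285*(-4 + 8)**2 = -285*4**2 = -285*16 = -4560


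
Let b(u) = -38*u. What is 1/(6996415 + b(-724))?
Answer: 1/7023927 ≈ 1.4237e-7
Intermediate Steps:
1/(6996415 + b(-724)) = 1/(6996415 - 38*(-724)) = 1/(6996415 + 27512) = 1/7023927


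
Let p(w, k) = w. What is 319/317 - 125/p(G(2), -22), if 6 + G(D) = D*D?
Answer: 40263/634 ≈ 63.506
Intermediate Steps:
G(D) = -6 + D² (G(D) = -6 + D*D = -6 + D²)
319/317 - 125/p(G(2), -22) = 319/317 - 125/(-6 + 2²) = 319*(1/317) - 125/(-6 + 4) = 319/317 - 125/(-2) = 319/317 - 125*(-½) = 319/317 + 125/2 = 40263/634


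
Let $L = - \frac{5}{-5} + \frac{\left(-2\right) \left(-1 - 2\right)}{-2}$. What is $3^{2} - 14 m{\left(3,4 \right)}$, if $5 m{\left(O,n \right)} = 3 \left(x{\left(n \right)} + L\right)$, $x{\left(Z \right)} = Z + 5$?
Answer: $- \frac{249}{5} \approx -49.8$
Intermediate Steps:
$L = -2$ ($L = \left(-5\right) \left(- \frac{1}{5}\right) + \left(-2\right) \left(-3\right) \left(- \frac{1}{2}\right) = 1 + 6 \left(- \frac{1}{2}\right) = 1 - 3 = -2$)
$x{\left(Z \right)} = 5 + Z$
$m{\left(O,n \right)} = \frac{9}{5} + \frac{3 n}{5}$ ($m{\left(O,n \right)} = \frac{3 \left(\left(5 + n\right) - 2\right)}{5} = \frac{3 \left(3 + n\right)}{5} = \frac{9 + 3 n}{5} = \frac{9}{5} + \frac{3 n}{5}$)
$3^{2} - 14 m{\left(3,4 \right)} = 3^{2} - 14 \left(\frac{9}{5} + \frac{3}{5} \cdot 4\right) = 9 - 14 \left(\frac{9}{5} + \frac{12}{5}\right) = 9 - \frac{294}{5} = - \frac{249}{5}$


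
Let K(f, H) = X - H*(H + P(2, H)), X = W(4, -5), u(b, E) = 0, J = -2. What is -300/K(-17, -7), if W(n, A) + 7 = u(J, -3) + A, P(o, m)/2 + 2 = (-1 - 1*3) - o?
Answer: 300/173 ≈ 1.7341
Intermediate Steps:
P(o, m) = -12 - 2*o (P(o, m) = -4 + 2*((-1 - 1*3) - o) = -4 + 2*((-1 - 3) - o) = -4 + 2*(-4 - o) = -4 + (-8 - 2*o) = -12 - 2*o)
W(n, A) = -7 + A (W(n, A) = -7 + (0 + A) = -7 + A)
X = -12 (X = -7 - 5 = -12)
K(f, H) = -12 - H*(-16 + H) (K(f, H) = -12 - H*(H + (-12 - 2*2)) = -12 - H*(H + (-12 - 4)) = -12 - H*(H - 16) = -12 - H*(-16 + H))
-300/K(-17, -7) = -300/(-12 - 1*(-7)**2 + 16*(-7)) = -300/(-12 - 1*49 - 112) = -300/(-12 - 49 - 112) = -300/(-173) = -300*(-1/173) = 300/173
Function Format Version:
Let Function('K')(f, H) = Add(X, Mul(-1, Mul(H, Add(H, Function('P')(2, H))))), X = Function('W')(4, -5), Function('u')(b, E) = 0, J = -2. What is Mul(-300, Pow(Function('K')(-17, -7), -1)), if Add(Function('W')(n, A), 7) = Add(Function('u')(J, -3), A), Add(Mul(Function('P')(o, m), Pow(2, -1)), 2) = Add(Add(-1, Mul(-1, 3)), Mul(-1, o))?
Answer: Rational(300, 173) ≈ 1.7341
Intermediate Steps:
Function('P')(o, m) = Add(-12, Mul(-2, o)) (Function('P')(o, m) = Add(-4, Mul(2, Add(Add(-1, Mul(-1, 3)), Mul(-1, o)))) = Add(-4, Mul(2, Add(Add(-1, -3), Mul(-1, o)))) = Add(-4, Mul(2, Add(-4, Mul(-1, o)))) = Add(-4, Add(-8, Mul(-2, o))) = Add(-12, Mul(-2, o)))
Function('W')(n, A) = Add(-7, A) (Function('W')(n, A) = Add(-7, Add(0, A)) = Add(-7, A))
X = -12 (X = Add(-7, -5) = -12)
Function('K')(f, H) = Add(-12, Mul(-1, H, Add(-16, H))) (Function('K')(f, H) = Add(-12, Mul(-1, Mul(H, Add(H, Add(-12, Mul(-2, 2)))))) = Add(-12, Mul(-1, Mul(H, Add(H, Add(-12, -4))))) = Add(-12, Mul(-1, Mul(H, Add(H, -16)))) = Add(-12, Mul(-1, Mul(H, Add(-16, H)))) = Add(-12, Mul(-1, H, Add(-16, H))))
Mul(-300, Pow(Function('K')(-17, -7), -1)) = Mul(-300, Pow(Add(-12, Mul(-1, Pow(-7, 2)), Mul(16, -7)), -1)) = Mul(-300, Pow(Add(-12, Mul(-1, 49), -112), -1)) = Mul(-300, Pow(Add(-12, -49, -112), -1)) = Mul(-300, Pow(-173, -1)) = Mul(-300, Rational(-1, 173)) = Rational(300, 173)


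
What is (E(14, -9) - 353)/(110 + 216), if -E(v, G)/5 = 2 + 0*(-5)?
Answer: -363/326 ≈ -1.1135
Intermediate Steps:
E(v, G) = -10 (E(v, G) = -5*(2 + 0*(-5)) = -5*(2 + 0) = -5*2 = -10)
(E(14, -9) - 353)/(110 + 216) = (-10 - 353)/(110 + 216) = -363/326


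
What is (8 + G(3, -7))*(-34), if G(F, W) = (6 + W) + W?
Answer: 0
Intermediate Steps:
G(F, W) = 6 + 2*W
(8 + G(3, -7))*(-34) = (8 + (6 + 2*(-7)))*(-34) = (8 + (6 - 14))*(-34) = (8 - 8)*(-34) = 0*(-34) = 0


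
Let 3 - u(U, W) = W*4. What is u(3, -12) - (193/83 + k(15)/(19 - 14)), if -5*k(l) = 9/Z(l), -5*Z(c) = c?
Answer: 100751/2075 ≈ 48.555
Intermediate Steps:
Z(c) = -c/5
k(l) = 9/l (k(l) = -9/(5*((-l/5))) = -9*(-5/l)/5 = -(-9)/l = 9/l)
u(U, W) = 3 - 4*W (u(U, W) = 3 - W*4 = 3 - 4*W)
u(3, -12) - (193/83 + k(15)/(19 - 14)) = (3 - 4*(-12)) - (193/83 + (9/15)/(19 - 14)) = (3 + 48) - (193*(1/83) + (9*(1/15))/5) = 51 - (193/83 + (3/5)*(1/5)) = 51 - (193/83 + 3/25) = 51 - 1*5074/2075 = 51 - 5074/2075 = 100751/2075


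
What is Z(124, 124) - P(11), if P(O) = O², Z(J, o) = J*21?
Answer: 2483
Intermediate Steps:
Z(J, o) = 21*J
Z(124, 124) - P(11) = 21*124 - 1*11² = 2604 - 1*121 = 2604 - 121 = 2483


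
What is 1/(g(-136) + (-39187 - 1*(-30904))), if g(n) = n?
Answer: -1/8419 ≈ -0.00011878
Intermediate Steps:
1/(g(-136) + (-39187 - 1*(-30904))) = 1/(-136 + (-39187 - 1*(-30904))) = 1/(-136 + (-39187 + 30904)) = 1/(-136 - 8283) = 1/(-8419) = -1/8419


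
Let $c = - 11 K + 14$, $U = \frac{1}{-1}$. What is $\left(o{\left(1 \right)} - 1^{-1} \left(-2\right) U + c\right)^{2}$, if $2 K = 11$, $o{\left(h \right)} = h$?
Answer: $\frac{9409}{4} \approx 2352.3$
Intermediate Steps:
$K = \frac{11}{2}$ ($K = \frac{1}{2} \cdot 11 = \frac{11}{2} \approx 5.5$)
$U = -1$
$c = - \frac{93}{2}$ ($c = \left(-11\right) \frac{11}{2} + 14 = - \frac{121}{2} + 14 = - \frac{93}{2} \approx -46.5$)
$\left(o{\left(1 \right)} - 1^{-1} \left(-2\right) U + c\right)^{2} = \left(1 - 1^{-1} \left(-2\right) \left(-1\right) - \frac{93}{2}\right)^{2} = \left(1 \left(-1\right) 1 \left(-2\right) \left(-1\right) - \frac{93}{2}\right)^{2} = \left(1 \left(\left(-1\right) \left(-2\right)\right) \left(-1\right) - \frac{93}{2}\right)^{2} = \left(1 \cdot 2 \left(-1\right) - \frac{93}{2}\right)^{2} = \left(2 \left(-1\right) - \frac{93}{2}\right)^{2} = \left(-2 - \frac{93}{2}\right)^{2} = \left(- \frac{97}{2}\right)^{2} = \frac{9409}{4}$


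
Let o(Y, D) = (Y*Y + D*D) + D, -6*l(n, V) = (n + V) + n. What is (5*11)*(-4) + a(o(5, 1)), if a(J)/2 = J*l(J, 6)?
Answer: -760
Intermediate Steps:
l(n, V) = -n/3 - V/6 (l(n, V) = -((n + V) + n)/6 = -((V + n) + n)/6 = -(V + 2*n)/6 = -n/3 - V/6)
o(Y, D) = D + D² + Y² (o(Y, D) = (Y² + D²) + D = (D² + Y²) + D = D + D² + Y²)
a(J) = 2*J*(-1 - J/3) (a(J) = 2*(J*(-J/3 - ⅙*6)) = 2*(J*(-J/3 - 1)) = 2*(J*(-1 - J/3)) = 2*J*(-1 - J/3))
(5*11)*(-4) + a(o(5, 1)) = (5*11)*(-4) - 2*(1 + 1² + 5²)*(3 + (1 + 1² + 5²))/3 = 55*(-4) - 2*(1 + 1 + 25)*(3 + (1 + 1 + 25))/3 = -220 - ⅔*27*(3 + 27) = -220 - ⅔*27*30 = -220 - 540 = -760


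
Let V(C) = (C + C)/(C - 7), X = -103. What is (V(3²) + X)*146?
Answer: -13724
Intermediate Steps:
V(C) = 2*C/(-7 + C) (V(C) = (2*C)/(-7 + C) = 2*C/(-7 + C))
(V(3²) + X)*146 = (2*3²/(-7 + 3²) - 103)*146 = (2*9/(-7 + 9) - 103)*146 = (2*9/2 - 103)*146 = (2*9*(½) - 103)*146 = (9 - 103)*146 = -94*146 = -13724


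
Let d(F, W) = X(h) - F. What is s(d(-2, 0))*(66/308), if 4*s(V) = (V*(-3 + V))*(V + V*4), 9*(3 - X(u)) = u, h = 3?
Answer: 175/18 ≈ 9.7222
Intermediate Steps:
X(u) = 3 - u/9
d(F, W) = 8/3 - F (d(F, W) = (3 - 1/9*3) - F = (3 - 1/3) - F = 8/3 - F)
s(V) = 5*V**2*(-3 + V)/4 (s(V) = ((V*(-3 + V))*(V + V*4))/4 = ((V*(-3 + V))*(V + 4*V))/4 = ((V*(-3 + V))*(5*V))/4 = (5*V**2*(-3 + V))/4 = 5*V**2*(-3 + V)/4)
s(d(-2, 0))*(66/308) = (5*(8/3 - 1*(-2))**2*(-3 + (8/3 - 1*(-2)))/4)*(66/308) = (5*(8/3 + 2)**2*(-3 + (8/3 + 2))/4)*(66*(1/308)) = (5*(14/3)**2*(-3 + 14/3)/4)*(3/14) = ((5/4)*(196/9)*(5/3))*(3/14) = (1225/27)*(3/14) = 175/18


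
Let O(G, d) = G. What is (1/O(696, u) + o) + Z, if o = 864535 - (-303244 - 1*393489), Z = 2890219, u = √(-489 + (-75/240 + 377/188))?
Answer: 3098234953/696 ≈ 4.4515e+6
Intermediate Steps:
u = I*√17223385/188 (u = √(-489 + (-75*1/240 + 377*(1/188))) = √(-489 + (-5/16 + 377/188)) = √(-489 + 1273/752) = √(-366455/752) = I*√17223385/188 ≈ 22.075*I)
o = 1561268 (o = 864535 - (-303244 - 393489) = 864535 - 1*(-696733) = 864535 + 696733 = 1561268)
(1/O(696, u) + o) + Z = (1/696 + 1561268) + 2890219 = 1086642529/696 + 2890219 = 3098234953/696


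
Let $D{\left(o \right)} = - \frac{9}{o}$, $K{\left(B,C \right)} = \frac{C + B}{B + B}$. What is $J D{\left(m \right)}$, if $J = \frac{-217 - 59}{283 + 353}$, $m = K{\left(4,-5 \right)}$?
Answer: $- \frac{1656}{53} \approx -31.245$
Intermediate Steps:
$K{\left(B,C \right)} = \frac{B + C}{2 B}$
$m = - \frac{1}{8}$ ($m = \frac{4 - 5}{2 \cdot 4} = \frac{1}{2} \cdot \frac{1}{4} \left(-1\right) = - \frac{1}{8} \approx -0.125$)
$J = - \frac{23}{53}$ ($J = - \frac{276}{636} = \left(-276\right) \frac{1}{636} = - \frac{23}{53} \approx -0.43396$)
$J D{\left(m \right)} = - \frac{23 \left(- \frac{9}{- \frac{1}{8}}\right)}{53} = - \frac{23 \left(\left(-9\right) \left(-8\right)\right)}{53} = \left(- \frac{23}{53}\right) 72 = - \frac{1656}{53}$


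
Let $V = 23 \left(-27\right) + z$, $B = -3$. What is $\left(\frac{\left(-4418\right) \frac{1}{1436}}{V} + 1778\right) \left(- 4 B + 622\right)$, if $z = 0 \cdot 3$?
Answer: $\frac{251309133881}{222939} \approx 1.1273 \cdot 10^{6}$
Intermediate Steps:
$z = 0$
$V = -621$ ($V = 23 \left(-27\right) + 0 = -621 + 0 = -621$)
$\left(\frac{\left(-4418\right) \frac{1}{1436}}{V} + 1778\right) \left(- 4 B + 622\right) = \left(\frac{\left(-4418\right) \frac{1}{1436}}{-621} + 1778\right) \left(\left(-4\right) \left(-3\right) + 622\right) = \left(\left(-4418\right) \frac{1}{1436} \left(- \frac{1}{621}\right) + 1778\right) \left(12 + 622\right) = \left(\left(- \frac{2209}{718}\right) \left(- \frac{1}{621}\right) + 1778\right) 634 = \left(\frac{2209}{445878} + 1778\right) 634 = \frac{792773293}{445878} \cdot 634 = \frac{251309133881}{222939}$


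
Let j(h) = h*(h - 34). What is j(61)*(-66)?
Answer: -108702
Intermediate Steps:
j(h) = h*(-34 + h)
j(61)*(-66) = (61*(-34 + 61))*(-66) = (61*27)*(-66) = 1647*(-66) = -108702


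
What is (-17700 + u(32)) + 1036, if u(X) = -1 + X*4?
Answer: -16537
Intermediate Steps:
u(X) = -1 + 4*X
(-17700 + u(32)) + 1036 = (-17700 + (-1 + 4*32)) + 1036 = (-17700 + (-1 + 128)) + 1036 = (-17700 + 127) + 1036 = -17573 + 1036 = -16537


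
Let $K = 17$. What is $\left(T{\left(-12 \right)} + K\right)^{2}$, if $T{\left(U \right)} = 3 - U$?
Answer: $1024$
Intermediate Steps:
$\left(T{\left(-12 \right)} + K\right)^{2} = \left(\left(3 - -12\right) + 17\right)^{2} = \left(\left(3 + 12\right) + 17\right)^{2} = \left(15 + 17\right)^{2} = 32^{2} = 1024$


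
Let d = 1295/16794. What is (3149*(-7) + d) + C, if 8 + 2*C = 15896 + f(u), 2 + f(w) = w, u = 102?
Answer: -235937611/16794 ≈ -14049.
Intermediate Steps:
d = 1295/16794 (d = 1295*(1/16794) = 1295/16794 ≈ 0.077111)
f(w) = -2 + w
C = 7994 (C = -4 + (15896 + (-2 + 102))/2 = -4 + (15896 + 100)/2 = -4 + (½)*15996 = -4 + 7998 = 7994)
(3149*(-7) + d) + C = (3149*(-7) + 1295/16794) + 7994 = (-22043 + 1295/16794) + 7994 = -370188847/16794 + 7994 = -235937611/16794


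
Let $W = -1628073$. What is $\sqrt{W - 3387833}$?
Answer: $i \sqrt{5015906} \approx 2239.6 i$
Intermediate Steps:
$\sqrt{W - 3387833} = \sqrt{-1628073 - 3387833} = \sqrt{-5015906} = i \sqrt{5015906}$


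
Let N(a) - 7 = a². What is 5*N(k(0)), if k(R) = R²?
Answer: 35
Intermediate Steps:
N(a) = 7 + a²
5*N(k(0)) = 5*(7 + (0²)²) = 5*(7 + 0²) = 5*(7 + 0) = 5*7 = 35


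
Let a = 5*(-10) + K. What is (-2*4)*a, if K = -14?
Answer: 512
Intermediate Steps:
a = -64 (a = 5*(-10) - 14 = -50 - 14 = -64)
(-2*4)*a = -2*4*(-64) = -8*(-64) = 512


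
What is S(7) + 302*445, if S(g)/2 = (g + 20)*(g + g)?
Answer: 135146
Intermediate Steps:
S(g) = 4*g*(20 + g) (S(g) = 2*((g + 20)*(g + g)) = 2*((20 + g)*(2*g)) = 2*(2*g*(20 + g)) = 4*g*(20 + g))
S(7) + 302*445 = 4*7*(20 + 7) + 302*445 = 4*7*27 + 134390 = 756 + 134390 = 135146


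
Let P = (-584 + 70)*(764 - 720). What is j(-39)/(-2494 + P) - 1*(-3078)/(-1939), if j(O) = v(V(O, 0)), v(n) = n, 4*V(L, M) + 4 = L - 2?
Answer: -6868157/4327848 ≈ -1.5870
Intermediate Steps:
V(L, M) = -3/2 + L/4 (V(L, M) = -1 + (L - 2)/4 = -1 + (-2 + L)/4 = -1 + (-½ + L/4) = -3/2 + L/4)
P = -22616 (P = -514*44 = -22616)
j(O) = -3/2 + O/4
j(-39)/(-2494 + P) - 1*(-3078)/(-1939) = (-3/2 + (¼)*(-39))/(-2494 - 22616) - 1*(-3078)/(-1939) = (-3/2 - 39/4)/(-25110) + 3078*(-1/1939) = -45/4*(-1/25110) - 3078/1939 = 1/2232 - 3078/1939 = -6868157/4327848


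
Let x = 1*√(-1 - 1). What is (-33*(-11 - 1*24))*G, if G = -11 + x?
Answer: -12705 + 1155*I*√2 ≈ -12705.0 + 1633.4*I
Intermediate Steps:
x = I*√2 (x = 1*√(-2) = 1*(I*√2) = I*√2 ≈ 1.4142*I)
G = -11 + I*√2 ≈ -11.0 + 1.4142*I
(-33*(-11 - 1*24))*G = (-33*(-11 - 1*24))*(-11 + I*√2) = (-33*(-11 - 24))*(-11 + I*√2) = (-33*(-35))*(-11 + I*√2) = 1155*(-11 + I*√2) = -12705 + 1155*I*√2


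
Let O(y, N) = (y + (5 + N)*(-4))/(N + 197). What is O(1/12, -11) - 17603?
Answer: -39289607/2232 ≈ -17603.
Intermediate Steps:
O(y, N) = (-20 + y - 4*N)/(197 + N) (O(y, N) = (y + (-20 - 4*N))/(197 + N) = (-20 + y - 4*N)/(197 + N))
O(1/12, -11) - 17603 = (-20 + 1/12 - 4*(-11))/(197 - 11) - 17603 = (-20 + 1/12 + 44)/186 - 17603 = (1/186)*(289/12) - 17603 = 289/2232 - 17603 = -39289607/2232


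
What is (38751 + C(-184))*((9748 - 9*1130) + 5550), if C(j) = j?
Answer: 197771576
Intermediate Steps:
(38751 + C(-184))*((9748 - 9*1130) + 5550) = (38751 - 184)*((9748 - 9*1130) + 5550) = 38567*((9748 - 10170) + 5550) = 38567*(-422 + 5550) = 38567*5128 = 197771576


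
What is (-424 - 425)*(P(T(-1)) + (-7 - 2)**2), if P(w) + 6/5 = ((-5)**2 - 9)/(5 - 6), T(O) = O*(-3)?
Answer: -270831/5 ≈ -54166.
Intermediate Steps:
T(O) = -3*O
P(w) = -86/5 (P(w) = -6/5 + ((-5)**2 - 9)/(5 - 6) = -6/5 + (25 - 9)/(-1) = -6/5 + 16*(-1) = -6/5 - 16 = -86/5)
(-424 - 425)*(P(T(-1)) + (-7 - 2)**2) = (-424 - 425)*(-86/5 + (-7 - 2)**2) = -849*(-86/5 + (-9)**2) = -849*(-86/5 + 81) = -849*319/5 = -270831/5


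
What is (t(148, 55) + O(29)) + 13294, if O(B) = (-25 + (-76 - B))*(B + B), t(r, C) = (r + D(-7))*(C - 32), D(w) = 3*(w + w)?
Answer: 8192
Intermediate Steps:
D(w) = 6*w (D(w) = 3*(2*w) = 6*w)
t(r, C) = (-42 + r)*(-32 + C) (t(r, C) = (r + 6*(-7))*(C - 32) = (r - 42)*(-32 + C) = (-42 + r)*(-32 + C))
O(B) = 2*B*(-101 - B) (O(B) = (-101 - B)*(2*B) = 2*B*(-101 - B))
(t(148, 55) + O(29)) + 13294 = ((1344 - 42*55 - 32*148 + 55*148) - 2*29*(101 + 29)) + 13294 = ((1344 - 2310 - 4736 + 8140) - 2*29*130) + 13294 = (2438 - 7540) + 13294 = -5102 + 13294 = 8192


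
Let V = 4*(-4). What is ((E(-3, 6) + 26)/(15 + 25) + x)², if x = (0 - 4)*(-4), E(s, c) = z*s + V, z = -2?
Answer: 6724/25 ≈ 268.96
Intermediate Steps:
V = -16
E(s, c) = -16 - 2*s (E(s, c) = -2*s - 16 = -16 - 2*s)
x = 16 (x = -4*(-4) = 16)
((E(-3, 6) + 26)/(15 + 25) + x)² = (((-16 - 2*(-3)) + 26)/(15 + 25) + 16)² = (((-16 + 6) + 26)/40 + 16)² = ((-10 + 26)*(1/40) + 16)² = (16*(1/40) + 16)² = (⅖ + 16)² = (82/5)² = 6724/25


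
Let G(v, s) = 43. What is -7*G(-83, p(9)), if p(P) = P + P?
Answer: -301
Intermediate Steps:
p(P) = 2*P
-7*G(-83, p(9)) = -7*43 = -301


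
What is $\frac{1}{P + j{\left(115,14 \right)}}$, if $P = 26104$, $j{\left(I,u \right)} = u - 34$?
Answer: $\frac{1}{26084} \approx 3.8338 \cdot 10^{-5}$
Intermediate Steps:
$j{\left(I,u \right)} = -34 + u$
$\frac{1}{P + j{\left(115,14 \right)}} = \frac{1}{26104 + \left(-34 + 14\right)} = \frac{1}{26104 - 20} = \frac{1}{26084}$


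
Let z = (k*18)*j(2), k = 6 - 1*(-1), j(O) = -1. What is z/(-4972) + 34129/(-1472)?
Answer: -42375979/1829696 ≈ -23.160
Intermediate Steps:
k = 7 (k = 6 + 1 = 7)
z = -126 (z = (7*18)*(-1) = 126*(-1) = -126)
z/(-4972) + 34129/(-1472) = -126/(-4972) + 34129/(-1472) = -126*(-1/4972) + 34129*(-1/1472) = 63/2486 - 34129/1472 = -42375979/1829696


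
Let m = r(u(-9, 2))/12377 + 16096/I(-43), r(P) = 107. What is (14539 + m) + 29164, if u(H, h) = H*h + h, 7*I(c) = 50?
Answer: 14220074122/309425 ≈ 45956.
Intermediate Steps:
I(c) = 50/7 (I(c) = (1/7)*50 = 50/7)
u(H, h) = h + H*h
m = 697273347/309425 (m = 107/12377 + 16096/(50/7) = 107*(1/12377) + 16096*(7/50) = 107/12377 + 56336/25 = 697273347/309425 ≈ 2253.4)
(14539 + m) + 29164 = (14539 + 697273347/309425) + 29164 = 5196003422/309425 + 29164 = 14220074122/309425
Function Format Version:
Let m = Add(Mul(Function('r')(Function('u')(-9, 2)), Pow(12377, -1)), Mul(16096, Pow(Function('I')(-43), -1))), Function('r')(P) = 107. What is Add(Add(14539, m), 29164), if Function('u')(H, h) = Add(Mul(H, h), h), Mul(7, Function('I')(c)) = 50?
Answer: Rational(14220074122, 309425) ≈ 45956.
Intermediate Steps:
Function('I')(c) = Rational(50, 7) (Function('I')(c) = Mul(Rational(1, 7), 50) = Rational(50, 7))
Function('u')(H, h) = Add(h, Mul(H, h))
m = Rational(697273347, 309425) (m = Add(Mul(107, Pow(12377, -1)), Mul(16096, Pow(Rational(50, 7), -1))) = Add(Mul(107, Rational(1, 12377)), Mul(16096, Rational(7, 50))) = Add(Rational(107, 12377), Rational(56336, 25)) = Rational(697273347, 309425) ≈ 2253.4)
Add(Add(14539, m), 29164) = Add(Add(14539, Rational(697273347, 309425)), 29164) = Add(Rational(5196003422, 309425), 29164) = Rational(14220074122, 309425)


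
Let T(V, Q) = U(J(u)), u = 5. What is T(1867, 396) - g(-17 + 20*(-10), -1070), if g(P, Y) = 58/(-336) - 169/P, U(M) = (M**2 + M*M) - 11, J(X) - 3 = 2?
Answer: 28565/744 ≈ 38.394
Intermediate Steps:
J(X) = 5 (J(X) = 3 + 2 = 5)
U(M) = -11 + 2*M**2 (U(M) = (M**2 + M**2) - 11 = 2*M**2 - 11 = -11 + 2*M**2)
T(V, Q) = 39 (T(V, Q) = -11 + 2*5**2 = -11 + 2*25 = -11 + 50 = 39)
g(P, Y) = -29/168 - 169/P (g(P, Y) = 58*(-1/336) - 169/P = -29/168 - 169/P)
T(1867, 396) - g(-17 + 20*(-10), -1070) = 39 - (-29/168 - 169/(-17 + 20*(-10))) = 39 - (-29/168 - 169/(-17 - 200)) = 39 - (-29/168 - 169/(-217)) = 39 - (-29/168 - 169*(-1/217)) = 39 - (-29/168 + 169/217) = 39 - 1*451/744 = 39 - 451/744 = 28565/744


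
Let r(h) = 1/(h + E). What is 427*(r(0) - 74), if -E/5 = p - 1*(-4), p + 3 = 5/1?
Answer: -948367/30 ≈ -31612.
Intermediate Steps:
p = 2 (p = -3 + 5/1 = -3 + 5*1 = -3 + 5 = 2)
E = -30 (E = -5*(2 - 1*(-4)) = -5*(2 + 4) = -5*6 = -30)
r(h) = 1/(-30 + h) (r(h) = 1/(h - 30) = 1/(-30 + h))
427*(r(0) - 74) = 427*(1/(-30 + 0) - 74) = 427*(1/(-30) - 74) = 427*(-1/30 - 74) = 427*(-2221/30) = -948367/30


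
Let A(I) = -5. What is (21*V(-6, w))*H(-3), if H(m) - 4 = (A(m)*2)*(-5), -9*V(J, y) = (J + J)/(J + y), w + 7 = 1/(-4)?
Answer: -6048/53 ≈ -114.11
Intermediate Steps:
w = -29/4 (w = -7 + 1/(-4) = -7 - ¼ = -29/4 ≈ -7.2500)
V(J, y) = -2*J/(9*(J + y)) (V(J, y) = -(J + J)/(9*(J + y)) = -2*J/(9*(J + y)))
H(m) = 54 (H(m) = 4 - 5*2*(-5) = 4 - 10*(-5) = 4 + 50 = 54)
(21*V(-6, w))*H(-3) = (21*(-2*(-6)/(9*(-6) + 9*(-29/4))))*54 = (21*(-2*(-6)/(-54 - 261/4)))*54 = (21*(-2*(-6)/(-477/4)))*54 = (21*(-2*(-6)*(-4/477)))*54 = (21*(-16/159))*54 = -112/53*54 = -6048/53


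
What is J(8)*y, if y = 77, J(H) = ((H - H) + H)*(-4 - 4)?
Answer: -4928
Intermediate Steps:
J(H) = -8*H (J(H) = (0 + H)*(-8) = H*(-8) = -8*H)
J(8)*y = -8*8*77 = -64*77 = -4928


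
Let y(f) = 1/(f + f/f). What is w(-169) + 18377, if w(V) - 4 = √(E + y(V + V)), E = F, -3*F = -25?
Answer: 18381 + √8514642/1011 ≈ 18384.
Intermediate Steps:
F = 25/3 (F = -⅓*(-25) = 25/3 ≈ 8.3333)
E = 25/3 ≈ 8.3333
y(f) = 1/(1 + f) (y(f) = 1/(f + 1) = 1/(1 + f))
w(V) = 4 + √(25/3 + 1/(1 + 2*V)) (w(V) = 4 + √(25/3 + 1/(1 + (V + V))) = 4 + √(25/3 + 1/(1 + 2*V)))
w(-169) + 18377 = (4 + √6*√((14 + 25*(-169))/(1 + 2*(-169)))/3) + 18377 = (4 + √6*√((14 - 4225)/(1 - 338))/3) + 18377 = (4 + √6*√(-4211/(-337))/3) + 18377 = (4 + √6*√(-1/337*(-4211))/3) + 18377 = (4 + √6*√(4211/337)/3) + 18377 = (4 + √6*(√1419107/337)/3) + 18377 = (4 + √8514642/1011) + 18377 = 18381 + √8514642/1011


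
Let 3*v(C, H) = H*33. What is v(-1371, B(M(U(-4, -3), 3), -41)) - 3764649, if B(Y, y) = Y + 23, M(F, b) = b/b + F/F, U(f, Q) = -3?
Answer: -3764374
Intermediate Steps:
M(F, b) = 2 (M(F, b) = 1 + 1 = 2)
B(Y, y) = 23 + Y
v(C, H) = 11*H (v(C, H) = (H*33)/3 = (33*H)/3 = 11*H)
v(-1371, B(M(U(-4, -3), 3), -41)) - 3764649 = 11*(23 + 2) - 3764649 = 11*25 - 3764649 = 275 - 3764649 = -3764374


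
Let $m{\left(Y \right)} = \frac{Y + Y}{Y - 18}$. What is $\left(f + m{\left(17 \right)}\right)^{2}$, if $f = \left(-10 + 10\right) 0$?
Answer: $1156$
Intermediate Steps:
$m{\left(Y \right)} = \frac{2 Y}{-18 + Y}$
$f = 0$ ($f = 0 \cdot 0 = 0$)
$\left(f + m{\left(17 \right)}\right)^{2} = \left(0 + 2 \cdot 17 \frac{1}{-18 + 17}\right)^{2} = \left(0 + 2 \cdot 17 \frac{1}{-1}\right)^{2} = \left(0 + 2 \cdot 17 \left(-1\right)\right)^{2} = \left(0 - 34\right)^{2} = \left(-34\right)^{2} = 1156$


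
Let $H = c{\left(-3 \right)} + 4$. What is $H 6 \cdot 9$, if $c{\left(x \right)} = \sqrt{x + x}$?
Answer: $216 + 54 i \sqrt{6} \approx 216.0 + 132.27 i$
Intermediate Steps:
$c{\left(x \right)} = \sqrt{2} \sqrt{x}$ ($c{\left(x \right)} = \sqrt{2 x} = \sqrt{2} \sqrt{x}$)
$H = 4 + i \sqrt{6}$ ($H = \sqrt{2} \sqrt{-3} + 4 = \sqrt{2} i \sqrt{3} + 4 = i \sqrt{6} + 4 = 4 + i \sqrt{6} \approx 4.0 + 2.4495 i$)
$H 6 \cdot 9 = \left(4 + i \sqrt{6}\right) 6 \cdot 9 = \left(24 + 6 i \sqrt{6}\right) 9 = 216 + 54 i \sqrt{6}$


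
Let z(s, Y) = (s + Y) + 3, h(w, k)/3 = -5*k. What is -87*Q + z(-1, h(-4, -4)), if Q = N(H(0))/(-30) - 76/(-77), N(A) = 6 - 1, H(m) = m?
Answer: -1443/154 ≈ -9.3701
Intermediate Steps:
h(w, k) = -15*k (h(w, k) = 3*(-5*k) = -15*k)
z(s, Y) = 3 + Y + s (z(s, Y) = (Y + s) + 3 = 3 + Y + s)
N(A) = 5
Q = 379/462 (Q = 5/(-30) - 76/(-77) = 5*(-1/30) - 76*(-1/77) = -1/6 + 76/77 = 379/462 ≈ 0.82035)
-87*Q + z(-1, h(-4, -4)) = -87*379/462 + (3 - 15*(-4) - 1) = -10991/154 + (3 + 60 - 1) = -10991/154 + 62 = -1443/154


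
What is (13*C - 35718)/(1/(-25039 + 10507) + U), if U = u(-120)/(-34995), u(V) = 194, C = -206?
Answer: 6508727888880/951401 ≈ 6.8412e+6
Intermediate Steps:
U = -194/34995 (U = 194/(-34995) = 194*(-1/34995) = -194/34995 ≈ -0.0055436)
(13*C - 35718)/(1/(-25039 + 10507) + U) = (13*(-206) - 35718)/(1/(-25039 + 10507) - 194/34995) = (-2678 - 35718)/(1/(-14532) - 194/34995) = -38396/(-1/14532 - 194/34995) = -38396/(-951401/169515780) = -38396*(-169515780/951401) = 6508727888880/951401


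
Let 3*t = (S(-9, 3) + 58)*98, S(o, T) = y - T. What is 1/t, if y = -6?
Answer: 3/4802 ≈ 0.00062474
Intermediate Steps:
S(o, T) = -6 - T
t = 4802/3 (t = (((-6 - 1*3) + 58)*98)/3 = (((-6 - 3) + 58)*98)/3 = ((-9 + 58)*98)/3 = (49*98)/3 = (1/3)*4802 = 4802/3 ≈ 1600.7)
1/t = 1/(4802/3) = 3/4802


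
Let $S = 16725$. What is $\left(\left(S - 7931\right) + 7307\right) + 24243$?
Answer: $40344$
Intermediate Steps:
$\left(\left(S - 7931\right) + 7307\right) + 24243 = \left(\left(16725 - 7931\right) + 7307\right) + 24243 = \left(8794 + 7307\right) + 24243 = 16101 + 24243 = 40344$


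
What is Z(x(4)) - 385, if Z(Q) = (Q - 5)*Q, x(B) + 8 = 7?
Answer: -379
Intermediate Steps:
x(B) = -1 (x(B) = -8 + 7 = -1)
Z(Q) = Q*(-5 + Q) (Z(Q) = (-5 + Q)*Q = Q*(-5 + Q))
Z(x(4)) - 385 = -(-5 - 1) - 385 = -1*(-6) - 385 = 6 - 385 = -379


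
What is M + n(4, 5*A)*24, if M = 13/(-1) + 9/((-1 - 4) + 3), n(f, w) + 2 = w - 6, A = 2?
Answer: 61/2 ≈ 30.500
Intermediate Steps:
n(f, w) = -8 + w (n(f, w) = -2 + (w - 6) = -2 + (-6 + w) = -8 + w)
M = -35/2 (M = 13*(-1) + 9/(-5 + 3) = -13 + 9/(-2) = -13 + 9*(-1/2) = -13 - 9/2 = -35/2 ≈ -17.500)
M + n(4, 5*A)*24 = -35/2 + (-8 + 5*2)*24 = -35/2 + (-8 + 10)*24 = -35/2 + 2*24 = -35/2 + 48 = 61/2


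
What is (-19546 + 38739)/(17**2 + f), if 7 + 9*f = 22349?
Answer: 172737/24943 ≈ 6.9253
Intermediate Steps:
f = 22342/9 (f = -7/9 + (1/9)*22349 = -7/9 + 22349/9 = 22342/9 ≈ 2482.4)
(-19546 + 38739)/(17**2 + f) = (-19546 + 38739)/(17**2 + 22342/9) = 19193/(289 + 22342/9) = 19193/(24943/9) = 19193*(9/24943) = 172737/24943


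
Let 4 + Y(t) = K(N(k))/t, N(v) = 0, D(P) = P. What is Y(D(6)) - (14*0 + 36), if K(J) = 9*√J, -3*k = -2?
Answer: -40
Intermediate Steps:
k = ⅔ (k = -⅓*(-2) = ⅔ ≈ 0.66667)
Y(t) = -4 (Y(t) = -4 + (9*√0)/t = -4 + (9*0)/t = -4 + 0/t = -4 + 0 = -4)
Y(D(6)) - (14*0 + 36) = -4 - (14*0 + 36) = -4 - (0 + 36) = -4 - 1*36 = -4 - 36 = -40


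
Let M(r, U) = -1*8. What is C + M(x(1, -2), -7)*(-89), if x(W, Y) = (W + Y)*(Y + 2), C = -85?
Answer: 627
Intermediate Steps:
x(W, Y) = (2 + Y)*(W + Y) (x(W, Y) = (W + Y)*(2 + Y) = (2 + Y)*(W + Y))
M(r, U) = -8
C + M(x(1, -2), -7)*(-89) = -85 - 8*(-89) = -85 + 712 = 627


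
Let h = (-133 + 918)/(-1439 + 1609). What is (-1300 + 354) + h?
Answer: -32007/34 ≈ -941.38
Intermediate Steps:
h = 157/34 (h = 785/170 = 785*(1/170) = 157/34 ≈ 4.6176)
(-1300 + 354) + h = (-1300 + 354) + 157/34 = -946 + 157/34 = -32007/34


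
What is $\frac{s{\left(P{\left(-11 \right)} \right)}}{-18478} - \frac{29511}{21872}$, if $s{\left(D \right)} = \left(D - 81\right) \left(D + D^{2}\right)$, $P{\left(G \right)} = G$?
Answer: $- \frac{161979809}{202075408} \approx -0.80158$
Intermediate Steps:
$s{\left(D \right)} = \left(-81 + D\right) \left(D + D^{2}\right)$
$\frac{s{\left(P{\left(-11 \right)} \right)}}{-18478} - \frac{29511}{21872} = \frac{\left(-11\right) \left(-81 + \left(-11\right)^{2} - -880\right)}{-18478} - \frac{29511}{21872} = - 11 \left(-81 + 121 + 880\right) \left(- \frac{1}{18478}\right) - \frac{29511}{21872} = \left(-11\right) 920 \left(- \frac{1}{18478}\right) - \frac{29511}{21872} = \left(-10120\right) \left(- \frac{1}{18478}\right) - \frac{29511}{21872} = \frac{5060}{9239} - \frac{29511}{21872} = - \frac{161979809}{202075408}$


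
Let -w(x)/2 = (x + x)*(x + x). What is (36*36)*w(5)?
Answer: -259200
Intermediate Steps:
w(x) = -8*x**2 (w(x) = -2*(x + x)*(x + x) = -2*2*x*2*x = -8*x**2)
(36*36)*w(5) = (36*36)*(-8*5**2) = 1296*(-8*25) = 1296*(-200) = -259200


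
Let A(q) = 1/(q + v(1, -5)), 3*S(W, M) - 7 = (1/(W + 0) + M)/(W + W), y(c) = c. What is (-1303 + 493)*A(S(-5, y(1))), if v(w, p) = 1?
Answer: -30375/124 ≈ -244.96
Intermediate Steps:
S(W, M) = 7/3 + (M + 1/W)/(6*W) (S(W, M) = 7/3 + ((1/(W + 0) + M)/(W + W))/3 = 7/3 + ((1/W + M)/((2*W)))/3 = 7/3 + ((M + 1/W)*(1/(2*W)))/3 = 7/3 + ((M + 1/W)/(2*W))/3 = 7/3 + (M + 1/W)/(6*W))
A(q) = 1/(1 + q) (A(q) = 1/(q + 1) = 1/(1 + q))
(-1303 + 493)*A(S(-5, y(1))) = (-1303 + 493)/(1 + (⅙)*(1 + 14*(-5)² + 1*(-5))/(-5)²) = -810/(1 + (⅙)*(1/25)*(1 + 14*25 - 5)) = -810/(1 + (⅙)*(1/25)*(1 + 350 - 5)) = -810/(1 + (⅙)*(1/25)*346) = -810/(1 + 173/75) = -810/248/75 = -810*75/248 = -30375/124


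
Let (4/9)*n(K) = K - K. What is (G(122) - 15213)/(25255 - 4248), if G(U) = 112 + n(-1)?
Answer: -15101/21007 ≈ -0.71886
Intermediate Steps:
n(K) = 0 (n(K) = 9*(K - K)/4 = (9/4)*0 = 0)
G(U) = 112 (G(U) = 112 + 0 = 112)
(G(122) - 15213)/(25255 - 4248) = (112 - 15213)/(25255 - 4248) = -15101/21007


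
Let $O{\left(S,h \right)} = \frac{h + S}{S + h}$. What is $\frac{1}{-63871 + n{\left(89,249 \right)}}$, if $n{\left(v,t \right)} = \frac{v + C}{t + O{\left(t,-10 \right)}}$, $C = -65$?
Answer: $- \frac{125}{7983863} \approx -1.5657 \cdot 10^{-5}$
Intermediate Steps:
$O{\left(S,h \right)} = 1$ ($O{\left(S,h \right)} = \frac{S + h}{S + h} = 1$)
$n{\left(v,t \right)} = \frac{-65 + v}{1 + t}$ ($n{\left(v,t \right)} = \frac{v - 65}{t + 1} = \frac{-65 + v}{1 + t}$)
$\frac{1}{-63871 + n{\left(89,249 \right)}} = \frac{1}{-63871 + \frac{-65 + 89}{1 + 249}} = \frac{1}{-63871 + \frac{1}{250} \cdot 24} = \frac{1}{-63871 + \frac{12}{125}} = \frac{1}{- \frac{7983863}{125}} = - \frac{125}{7983863}$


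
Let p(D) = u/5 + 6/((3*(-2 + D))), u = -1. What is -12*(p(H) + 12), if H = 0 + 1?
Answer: -588/5 ≈ -117.60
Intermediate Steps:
H = 1
p(D) = -⅕ + 6/(-6 + 3*D) (p(D) = -1/5 + 6/((3*(-2 + D))) = -1*⅕ + 6/(-6 + 3*D) = -⅕ + 6/(-6 + 3*D))
-12*(p(H) + 12) = -12*((12 - 1*1)/(5*(-2 + 1)) + 12) = -12*((⅕)*(12 - 1)/(-1) + 12) = -12*((⅕)*(-1)*11 + 12) = -12*(-11/5 + 12) = -12*49/5 = -588/5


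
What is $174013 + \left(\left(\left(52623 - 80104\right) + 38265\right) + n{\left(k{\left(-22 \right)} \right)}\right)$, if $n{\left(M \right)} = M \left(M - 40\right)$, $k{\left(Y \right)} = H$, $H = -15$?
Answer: $185622$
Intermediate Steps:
$k{\left(Y \right)} = -15$
$n{\left(M \right)} = M \left(-40 + M\right)$
$174013 + \left(\left(\left(52623 - 80104\right) + 38265\right) + n{\left(k{\left(-22 \right)} \right)}\right) = 174013 + \left(\left(\left(52623 - 80104\right) + 38265\right) - 15 \left(-40 - 15\right)\right) = 174013 + \left(\left(-27481 + 38265\right) - -825\right) = 174013 + \left(10784 + 825\right) = 174013 + 11609 = 185622$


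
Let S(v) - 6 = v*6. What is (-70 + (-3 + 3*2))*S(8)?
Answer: -3618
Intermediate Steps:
S(v) = 6 + 6*v (S(v) = 6 + v*6 = 6 + 6*v)
(-70 + (-3 + 3*2))*S(8) = (-70 + (-3 + 3*2))*(6 + 6*8) = (-70 + (-3 + 6))*(6 + 48) = (-70 + 3)*54 = -67*54 = -3618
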